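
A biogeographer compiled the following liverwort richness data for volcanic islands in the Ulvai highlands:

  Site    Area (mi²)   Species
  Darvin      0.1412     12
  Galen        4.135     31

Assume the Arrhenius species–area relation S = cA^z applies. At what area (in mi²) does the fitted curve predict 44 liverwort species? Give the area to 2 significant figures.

14 mi²

z = ln(31/12) / ln(4.135/0.1412) = 0.9491 / 3.3771 = 0.2810
c = 12 / 0.1412^0.2810 = 12 / 0.5769 = 20.8
A = (44/20.8)^(1/0.2810) ⇒ ln A = ln(2.115)/0.2810 = 2.6656
A = e^2.6656 ≈ 14.38 mi²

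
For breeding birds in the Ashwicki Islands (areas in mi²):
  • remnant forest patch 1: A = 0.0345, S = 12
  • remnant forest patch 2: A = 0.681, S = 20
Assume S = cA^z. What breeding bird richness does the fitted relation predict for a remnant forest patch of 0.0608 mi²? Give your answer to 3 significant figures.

z = ln(20/12) / ln(0.681/0.0345) = 0.5108 / 2.9826 = 0.1713
c = 12 / 0.0345^0.1713 = 12 / 0.5618 = 21.36
S₃ = 21.36 × 0.0608^0.1713 = 21.36 × 0.619 ≈ 13.22

13.2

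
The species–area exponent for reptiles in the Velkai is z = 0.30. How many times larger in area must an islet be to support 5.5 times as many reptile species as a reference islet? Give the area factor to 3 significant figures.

(A₂/A₁)^0.3 = 5.5, so A₂/A₁ = 5.5^(1/0.3) = 5.5^3.333
ln(A₂/A₁) = ln 5.5 / 0.3 = 1.7047 / 0.3 = 5.6825
A₂/A₁ = e^5.6825 ≈ 293.7

294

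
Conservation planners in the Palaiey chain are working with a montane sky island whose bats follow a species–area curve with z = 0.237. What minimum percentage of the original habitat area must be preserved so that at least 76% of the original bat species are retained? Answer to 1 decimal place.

31.4%

Need (A_new/A_old)^0.237 = 0.76, so A_new/A_old = 0.76^(1/0.237) = 0.76^4.219
ln(A_new/A_old) = ln 0.76 / 0.237 = -0.2744 / 0.237 = -1.1580
A_new/A_old = e^-1.1580 ≈ 0.3141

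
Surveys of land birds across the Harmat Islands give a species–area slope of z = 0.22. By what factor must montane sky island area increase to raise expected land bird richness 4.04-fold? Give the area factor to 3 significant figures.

(A₂/A₁)^0.22 = 4.04, so A₂/A₁ = 4.04^(1/0.22) = 4.04^4.545
ln(A₂/A₁) = ln 4.04 / 0.22 = 1.3962 / 0.22 = 6.3466
A₂/A₁ = e^6.3466 ≈ 570.5

571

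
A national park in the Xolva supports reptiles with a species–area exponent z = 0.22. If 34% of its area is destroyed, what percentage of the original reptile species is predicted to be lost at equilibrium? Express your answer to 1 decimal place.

S_new/S_old = (A_new/A_old)^z = 0.66^0.22
= exp(0.22 × ln 0.66) = exp(0.22 × -0.4155) = exp(-0.0914) ≈ 0.9126
Fraction lost = 1 − 0.9126 = 0.08736

8.7%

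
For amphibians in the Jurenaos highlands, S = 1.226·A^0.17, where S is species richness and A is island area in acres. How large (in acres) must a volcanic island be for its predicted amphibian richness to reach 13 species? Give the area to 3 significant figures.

1080000 acres

13 = 1.226 × A^0.17  ⇒  A^0.17 = 13/1.226 = 10.6
ln A = ln(10.6) / 0.17 = 2.3612 / 0.17 = 13.8894
A = e^13.8894 ≈ 1076653 acres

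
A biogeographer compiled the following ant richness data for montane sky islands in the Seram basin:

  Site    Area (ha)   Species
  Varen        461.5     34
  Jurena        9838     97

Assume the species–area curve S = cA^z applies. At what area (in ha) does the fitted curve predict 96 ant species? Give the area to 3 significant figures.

9540 ha

z = ln(97/34) / ln(9838/461.5) = 1.0484 / 3.0595 = 0.3427
c = 34 / 461.5^0.3427 = 34 / 8.182 = 4.155
A = (96/4.155)^(1/0.3427) ⇒ ln A = ln(23.1)/0.3427 = 9.1638
A = e^9.1638 ≈ 9545 ha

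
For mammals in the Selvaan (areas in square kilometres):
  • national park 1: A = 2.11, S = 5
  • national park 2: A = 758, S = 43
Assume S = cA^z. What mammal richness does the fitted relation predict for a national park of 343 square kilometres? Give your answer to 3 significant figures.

z = ln(43/5) / ln(758/2.11) = 2.1518 / 5.8840 = 0.3657
c = 5 / 2.11^0.3657 = 5 / 1.314 = 3.805
S₃ = 3.805 × 343^0.3657 = 3.805 × 8.456 ≈ 32.18

32.2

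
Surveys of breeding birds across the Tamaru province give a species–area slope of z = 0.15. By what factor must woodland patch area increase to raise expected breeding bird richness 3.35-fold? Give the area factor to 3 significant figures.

(A₂/A₁)^0.15 = 3.35, so A₂/A₁ = 3.35^(1/0.15) = 3.35^6.667
ln(A₂/A₁) = ln 3.35 / 0.15 = 1.2090 / 0.15 = 8.0597
A₂/A₁ = e^8.0597 ≈ 3164

3160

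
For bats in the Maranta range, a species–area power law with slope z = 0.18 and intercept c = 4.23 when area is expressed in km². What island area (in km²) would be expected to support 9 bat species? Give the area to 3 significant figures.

9 = 4.23 × A^0.18  ⇒  A^0.18 = 9/4.23 = 2.128
ln A = ln(2.128) / 0.18 = 0.7550 / 0.18 = 4.1946
A = e^4.1946 ≈ 66.33 km²

66.3 km²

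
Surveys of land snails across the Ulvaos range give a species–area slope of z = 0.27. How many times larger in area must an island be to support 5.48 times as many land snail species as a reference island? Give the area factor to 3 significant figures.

(A₂/A₁)^0.27 = 5.48, so A₂/A₁ = 5.48^(1/0.27) = 5.48^3.704
ln(A₂/A₁) = ln 5.48 / 0.27 = 1.7011 / 0.27 = 6.3004
A₂/A₁ = e^6.3004 ≈ 544.8

545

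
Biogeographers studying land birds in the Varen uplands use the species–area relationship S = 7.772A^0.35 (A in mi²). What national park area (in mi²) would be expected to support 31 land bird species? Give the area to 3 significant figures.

52.1 mi²

31 = 7.772 × A^0.35  ⇒  A^0.35 = 31/7.772 = 3.989
ln A = ln(3.989) / 0.35 = 1.3835 / 0.35 = 3.9527
A = e^3.9527 ≈ 52.08 mi²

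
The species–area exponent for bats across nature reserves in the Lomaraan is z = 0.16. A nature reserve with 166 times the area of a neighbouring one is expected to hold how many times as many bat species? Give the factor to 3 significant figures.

S₂/S₁ = (A₂/A₁)^z = 166^0.16
ln(S₂/S₁) = 0.16 × ln 166 = 0.16 × 5.1120 = 0.8179
S₂/S₁ = e^0.8179 ≈ 2.266

2.27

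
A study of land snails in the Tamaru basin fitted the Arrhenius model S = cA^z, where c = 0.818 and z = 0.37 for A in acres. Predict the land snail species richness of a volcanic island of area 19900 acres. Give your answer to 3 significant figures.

S = 0.818 × 19900^0.37
ln S = ln 0.818 + 0.37 × ln 19900 = -0.2009 + 0.37 × 9.8985 = 3.4615
S = e^3.4615 ≈ 31.87

31.9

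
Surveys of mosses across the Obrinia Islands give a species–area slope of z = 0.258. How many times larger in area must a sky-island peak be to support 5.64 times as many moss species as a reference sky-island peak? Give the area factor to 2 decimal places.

(A₂/A₁)^0.258 = 5.64, so A₂/A₁ = 5.64^(1/0.258) = 5.64^3.876
ln(A₂/A₁) = ln 5.64 / 0.258 = 1.7299 / 0.258 = 6.7050
A₂/A₁ = e^6.7050 ≈ 816.5

816.46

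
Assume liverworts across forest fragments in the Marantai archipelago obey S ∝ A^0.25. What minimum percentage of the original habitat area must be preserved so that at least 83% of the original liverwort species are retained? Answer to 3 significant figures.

47.5%

Need (A_new/A_old)^0.25 = 0.83, so A_new/A_old = 0.83^(1/0.25) = 0.83^4
ln(A_new/A_old) = ln 0.83 / 0.25 = -0.1863 / 0.25 = -0.7453
A_new/A_old = e^-0.7453 ≈ 0.4746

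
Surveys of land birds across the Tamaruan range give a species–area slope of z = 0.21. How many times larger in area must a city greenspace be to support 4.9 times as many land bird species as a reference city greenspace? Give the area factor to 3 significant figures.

1930

(A₂/A₁)^0.21 = 4.9, so A₂/A₁ = 4.9^(1/0.21) = 4.9^4.762
ln(A₂/A₁) = ln 4.9 / 0.21 = 1.5892 / 0.21 = 7.5678
A₂/A₁ = e^7.5678 ≈ 1935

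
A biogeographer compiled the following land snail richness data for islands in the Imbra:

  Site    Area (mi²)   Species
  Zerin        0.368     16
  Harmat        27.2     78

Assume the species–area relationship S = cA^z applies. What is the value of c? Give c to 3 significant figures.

23.1

z = ln(S₂/S₁) / ln(A₂/A₁) = ln(78/16) / ln(27.2/0.368) = 1.5841 / 4.3029 = 0.3682
c = S₁ / A₁^z = 16 / 0.368^0.3682 = 16 / 0.6921 = 23.12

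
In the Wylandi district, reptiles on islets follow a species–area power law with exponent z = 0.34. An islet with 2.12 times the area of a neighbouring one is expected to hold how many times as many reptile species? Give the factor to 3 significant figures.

S₂/S₁ = (A₂/A₁)^z = 2.12^0.34
ln(S₂/S₁) = 0.34 × ln 2.12 = 0.34 × 0.7514 = 0.2555
S₂/S₁ = e^0.2555 ≈ 1.291

1.29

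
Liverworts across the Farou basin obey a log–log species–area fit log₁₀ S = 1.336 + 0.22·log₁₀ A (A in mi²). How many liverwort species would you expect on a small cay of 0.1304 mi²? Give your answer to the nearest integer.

S = 21.68 × 0.1304^0.22 = 21.68 × 0.6388 ≈ 13.85

14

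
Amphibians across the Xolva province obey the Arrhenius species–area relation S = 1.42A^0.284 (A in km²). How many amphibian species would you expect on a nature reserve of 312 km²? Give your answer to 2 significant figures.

7.3

S = 1.42 × 312^0.284
ln S = ln 1.42 + 0.284 × ln 312 = 0.3507 + 0.284 × 5.7430 = 1.9817
S = e^1.9817 ≈ 7.255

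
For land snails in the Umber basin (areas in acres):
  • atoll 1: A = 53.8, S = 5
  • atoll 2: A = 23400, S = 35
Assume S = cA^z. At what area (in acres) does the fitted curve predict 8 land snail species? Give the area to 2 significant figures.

230 acres

z = ln(35/5) / ln(23400/53.8) = 1.9459 / 6.0752 = 0.3203
c = 5 / 53.8^0.3203 = 5 / 3.584 = 1.395
A = (8/1.395)^(1/0.3203) ⇒ ln A = ln(5.734)/0.3203 = 5.4526
A = e^5.4526 ≈ 233.4 acres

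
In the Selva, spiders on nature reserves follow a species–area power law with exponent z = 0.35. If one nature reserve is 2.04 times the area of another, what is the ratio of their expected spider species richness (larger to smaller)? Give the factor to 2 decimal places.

1.28

S₂/S₁ = (A₂/A₁)^z = 2.04^0.35
ln(S₂/S₁) = 0.35 × ln 2.04 = 0.35 × 0.7129 = 0.2495
S₂/S₁ = e^0.2495 ≈ 1.283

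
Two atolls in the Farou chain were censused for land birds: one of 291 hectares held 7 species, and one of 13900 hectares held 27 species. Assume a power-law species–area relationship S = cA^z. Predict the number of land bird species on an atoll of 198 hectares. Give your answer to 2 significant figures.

6.1

z = ln(27/7) / ln(13900/291) = 1.3499 / 3.8663 = 0.3492
c = 7 / 291^0.3492 = 7 / 7.249 = 0.9657
S₃ = 0.9657 × 198^0.3492 = 0.9657 × 6.337 ≈ 6.119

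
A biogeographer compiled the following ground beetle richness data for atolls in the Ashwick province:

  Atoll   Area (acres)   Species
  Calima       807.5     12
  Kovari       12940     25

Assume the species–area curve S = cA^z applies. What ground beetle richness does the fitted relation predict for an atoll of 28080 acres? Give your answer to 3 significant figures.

30.7

z = ln(25/12) / ln(12940/807.5) = 0.7340 / 2.7741 = 0.2646
c = 12 / 807.5^0.2646 = 12 / 5.877 = 2.042
S₃ = 2.042 × 28080^0.2646 = 2.042 × 15.03 ≈ 30.69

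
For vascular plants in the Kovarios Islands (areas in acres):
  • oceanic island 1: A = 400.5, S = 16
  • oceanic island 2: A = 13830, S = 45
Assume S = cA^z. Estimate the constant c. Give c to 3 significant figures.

z = ln(S₂/S₁) / ln(A₂/A₁) = ln(45/16) / ln(13830/400.5) = 1.0341 / 3.5419 = 0.2920
c = S₁ / A₁^z = 16 / 400.5^0.2920 = 16 / 5.752 = 2.781

2.78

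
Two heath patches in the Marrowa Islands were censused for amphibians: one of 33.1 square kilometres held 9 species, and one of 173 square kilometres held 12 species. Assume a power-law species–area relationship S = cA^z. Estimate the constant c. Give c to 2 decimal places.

4.90

z = ln(S₂/S₁) / ln(A₂/A₁) = ln(12/9) / ln(173/33.1) = 0.2877 / 1.6538 = 0.1740
c = S₁ / A₁^z = 9 / 33.1^0.1740 = 9 / 1.838 = 4.896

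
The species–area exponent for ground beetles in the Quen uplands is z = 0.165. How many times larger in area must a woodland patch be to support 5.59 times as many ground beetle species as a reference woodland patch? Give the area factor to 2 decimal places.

(A₂/A₁)^0.165 = 5.59, so A₂/A₁ = 5.59^(1/0.165) = 5.59^6.061
ln(A₂/A₁) = ln 5.59 / 0.165 = 1.7210 / 0.165 = 10.4302
A₂/A₁ = e^10.4302 ≈ 33866

33866.36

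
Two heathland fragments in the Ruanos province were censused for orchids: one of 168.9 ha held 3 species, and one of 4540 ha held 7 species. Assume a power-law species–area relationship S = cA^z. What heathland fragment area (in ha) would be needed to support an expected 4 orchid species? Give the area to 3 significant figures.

516 ha

z = ln(7/3) / ln(4540/168.9) = 0.8473 / 3.2914 = 0.2574
c = 3 / 168.9^0.2574 = 3 / 3.745 = 0.8011
A = (4/0.8011)^(1/0.2574) ⇒ ln A = ln(4.993)/0.2574 = 6.2468
A = e^6.2468 ≈ 516.4 ha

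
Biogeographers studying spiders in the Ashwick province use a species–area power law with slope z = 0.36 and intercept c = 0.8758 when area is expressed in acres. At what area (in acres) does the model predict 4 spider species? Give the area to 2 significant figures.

68 acres

4 = 0.8758 × A^0.36  ⇒  A^0.36 = 4/0.8758 = 4.567
ln A = ln(4.567) / 0.36 = 1.5189 / 0.36 = 4.2192
A = e^4.2192 ≈ 67.98 acres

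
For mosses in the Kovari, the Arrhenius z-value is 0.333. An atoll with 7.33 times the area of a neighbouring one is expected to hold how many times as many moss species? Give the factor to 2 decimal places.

1.94

S₂/S₁ = (A₂/A₁)^z = 7.33^0.333
ln(S₂/S₁) = 0.333 × ln 7.33 = 0.333 × 1.9920 = 0.6633
S₂/S₁ = e^0.6633 ≈ 1.941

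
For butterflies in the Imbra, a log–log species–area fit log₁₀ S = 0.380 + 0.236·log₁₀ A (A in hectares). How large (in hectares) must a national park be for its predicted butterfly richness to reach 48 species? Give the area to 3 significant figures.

48 = 2.399 × A^0.236  ⇒  A^0.236 = 48/2.399 = 20.01
ln A = ln(20.01) / 0.236 = 2.9962 / 0.236 = 12.6958
A = e^12.6958 ≈ 326388 hectares

326000 hectares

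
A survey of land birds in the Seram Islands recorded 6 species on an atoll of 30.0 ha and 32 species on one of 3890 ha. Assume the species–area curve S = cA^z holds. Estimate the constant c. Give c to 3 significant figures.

1.86

z = ln(S₂/S₁) / ln(A₂/A₁) = ln(32/6) / ln(3890/30) = 1.6740 / 4.8650 = 0.3441
c = S₁ / A₁^z = 6 / 30^0.3441 = 6 / 3.223 = 1.862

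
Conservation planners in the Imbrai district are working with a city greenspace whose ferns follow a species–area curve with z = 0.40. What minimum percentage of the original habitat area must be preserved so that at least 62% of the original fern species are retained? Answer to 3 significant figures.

Need (A_new/A_old)^0.4 = 0.62, so A_new/A_old = 0.62^(1/0.4) = 0.62^2.5
ln(A_new/A_old) = ln 0.62 / 0.4 = -0.4780 / 0.4 = -1.1951
A_new/A_old = e^-1.1951 ≈ 0.3027

30.3%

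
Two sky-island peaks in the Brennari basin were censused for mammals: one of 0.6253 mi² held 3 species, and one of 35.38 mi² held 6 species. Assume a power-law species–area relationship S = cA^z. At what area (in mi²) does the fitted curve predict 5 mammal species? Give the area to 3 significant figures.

12.2 mi²

z = ln(6/3) / ln(35.38/0.6253) = 0.6931 / 4.0357 = 0.1718
c = 3 / 0.6253^0.1718 = 3 / 0.9225 = 3.252
A = (5/3.252)^(1/0.1718) ⇒ ln A = ln(1.538)/0.1718 = 2.5046
A = e^2.5046 ≈ 12.24 mi²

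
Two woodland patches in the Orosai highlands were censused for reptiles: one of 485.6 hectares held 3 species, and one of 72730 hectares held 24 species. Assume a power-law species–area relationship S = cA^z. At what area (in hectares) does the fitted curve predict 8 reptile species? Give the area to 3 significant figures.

z = ln(24/3) / ln(72730/485.6) = 2.0794 / 5.0091 = 0.4151
c = 3 / 485.6^0.4151 = 3 / 13.04 = 0.2301
A = (8/0.2301)^(1/0.4151) ⇒ ln A = ln(34.76)/0.4151 = 8.5481
A = e^8.5481 ≈ 5157 hectares

5160 hectares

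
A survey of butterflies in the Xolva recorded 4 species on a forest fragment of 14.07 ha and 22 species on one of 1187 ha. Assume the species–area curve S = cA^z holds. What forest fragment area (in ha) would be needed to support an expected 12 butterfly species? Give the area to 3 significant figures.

z = ln(22/4) / ln(1187/14.07) = 1.7047 / 4.4351 = 0.3844
c = 4 / 14.07^0.3844 = 4 / 2.763 = 1.448
A = (12/1.448)^(1/0.3844) ⇒ ln A = ln(8.289)/0.3844 = 5.5022
A = e^5.5022 ≈ 245.2 ha

245 ha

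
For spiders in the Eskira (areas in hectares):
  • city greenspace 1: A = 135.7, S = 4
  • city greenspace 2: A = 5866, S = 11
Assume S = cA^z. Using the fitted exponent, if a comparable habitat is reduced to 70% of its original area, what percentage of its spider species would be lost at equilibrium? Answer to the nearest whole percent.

9%

z = ln(11/4) / ln(5866/135.7) = 1.0116 / 3.7665 = 0.2686
S_new/S_old = (A_new/A_old)^z = 0.7^0.2686 = exp(0.2686 × -0.3567) = 0.9086
Fraction lost = 1 − 0.9086 = 0.09135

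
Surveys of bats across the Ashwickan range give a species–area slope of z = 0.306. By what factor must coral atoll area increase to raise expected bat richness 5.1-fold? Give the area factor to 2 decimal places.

(A₂/A₁)^0.306 = 5.1, so A₂/A₁ = 5.1^(1/0.306) = 5.1^3.268
ln(A₂/A₁) = ln 5.1 / 0.306 = 1.6292 / 0.306 = 5.3243
A₂/A₁ = e^5.3243 ≈ 205.3

205.27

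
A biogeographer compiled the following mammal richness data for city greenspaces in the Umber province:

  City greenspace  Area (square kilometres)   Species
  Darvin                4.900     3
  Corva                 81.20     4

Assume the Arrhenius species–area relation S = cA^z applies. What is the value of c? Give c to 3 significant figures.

z = ln(S₂/S₁) / ln(A₂/A₁) = ln(4/3) / ln(81.2/4.9) = 0.2877 / 2.8077 = 0.1025
c = S₁ / A₁^z = 3 / 4.9^0.1025 = 3 / 1.177 = 2.549

2.55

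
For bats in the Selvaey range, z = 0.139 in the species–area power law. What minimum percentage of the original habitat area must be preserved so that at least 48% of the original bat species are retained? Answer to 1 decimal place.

0.5%

Need (A_new/A_old)^0.139 = 0.48, so A_new/A_old = 0.48^(1/0.139) = 0.48^7.194
ln(A_new/A_old) = ln 0.48 / 0.139 = -0.7340 / 0.139 = -5.2804
A_new/A_old = e^-5.2804 ≈ 0.005091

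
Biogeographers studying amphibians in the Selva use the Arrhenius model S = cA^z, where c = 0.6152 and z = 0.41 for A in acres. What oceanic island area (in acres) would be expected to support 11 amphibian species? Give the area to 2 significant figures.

1100 acres

11 = 0.6152 × A^0.41  ⇒  A^0.41 = 11/0.6152 = 17.88
ln A = ln(17.88) / 0.41 = 2.8837 / 0.41 = 7.0334
A = e^7.0334 ≈ 1134 acres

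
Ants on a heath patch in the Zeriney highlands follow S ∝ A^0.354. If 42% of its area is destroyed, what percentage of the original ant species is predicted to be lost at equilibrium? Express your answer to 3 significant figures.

17.5%

S_new/S_old = (A_new/A_old)^z = 0.58^0.354
= exp(0.354 × ln 0.58) = exp(0.354 × -0.5447) = exp(-0.1928) ≈ 0.8246
Fraction lost = 1 − 0.8246 = 0.1754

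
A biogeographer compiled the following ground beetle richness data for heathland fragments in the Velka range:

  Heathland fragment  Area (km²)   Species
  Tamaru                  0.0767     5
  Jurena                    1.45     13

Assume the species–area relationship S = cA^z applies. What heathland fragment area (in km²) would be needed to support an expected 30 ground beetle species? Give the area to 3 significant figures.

19.0 km²

z = ln(13/5) / ln(1.45/0.0767) = 0.9555 / 2.9394 = 0.3251
c = 5 / 0.0767^0.3251 = 5 / 0.434 = 11.52
A = (30/11.52)^(1/0.3251) ⇒ ln A = ln(2.604)/0.3251 = 2.9441
A = e^2.9441 ≈ 18.99 km²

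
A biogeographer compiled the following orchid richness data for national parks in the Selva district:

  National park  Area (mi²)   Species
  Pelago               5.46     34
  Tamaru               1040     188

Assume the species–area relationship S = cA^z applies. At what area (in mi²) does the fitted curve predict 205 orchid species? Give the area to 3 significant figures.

1360 mi²

z = ln(188/34) / ln(1040/5.46) = 1.7101 / 5.2495 = 0.3258
c = 34 / 5.46^0.3258 = 34 / 1.738 = 19.56
A = (205/19.56)^(1/0.3258) ⇒ ln A = ln(10.48)/0.3258 = 7.2127
A = e^7.2127 ≈ 1357 mi²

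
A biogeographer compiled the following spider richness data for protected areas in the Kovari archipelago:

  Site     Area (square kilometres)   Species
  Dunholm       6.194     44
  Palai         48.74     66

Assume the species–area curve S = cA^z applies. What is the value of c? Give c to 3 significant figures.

z = ln(S₂/S₁) / ln(A₂/A₁) = ln(66/44) / ln(48.74/6.194) = 0.4055 / 2.0629 = 0.1965
c = S₁ / A₁^z = 44 / 6.194^0.1965 = 44 / 1.431 = 30.75

30.7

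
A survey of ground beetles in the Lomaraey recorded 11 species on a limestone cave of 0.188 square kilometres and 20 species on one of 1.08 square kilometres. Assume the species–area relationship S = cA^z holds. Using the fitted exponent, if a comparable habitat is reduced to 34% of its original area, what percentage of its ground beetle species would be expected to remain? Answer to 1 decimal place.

69.1%

z = ln(20/11) / ln(1.08/0.188) = 0.5978 / 1.7483 = 0.3420
S_new/S_old = (A_new/A_old)^z = 0.34^0.3420 = exp(0.3420 × -1.0788) = 0.6915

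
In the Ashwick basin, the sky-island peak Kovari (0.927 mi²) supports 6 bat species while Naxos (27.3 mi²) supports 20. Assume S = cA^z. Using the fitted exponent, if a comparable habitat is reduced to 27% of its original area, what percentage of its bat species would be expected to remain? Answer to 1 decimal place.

62.7%

z = ln(20/6) / ln(27.3/0.927) = 1.2040 / 3.3827 = 0.3559
S_new/S_old = (A_new/A_old)^z = 0.27^0.3559 = exp(0.3559 × -1.3093) = 0.6275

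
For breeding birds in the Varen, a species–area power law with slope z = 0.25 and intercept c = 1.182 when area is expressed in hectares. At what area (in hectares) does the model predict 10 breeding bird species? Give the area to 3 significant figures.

5120 hectares

10 = 1.182 × A^0.25  ⇒  A^0.25 = 10/1.182 = 8.46
ln A = ln(8.46) / 0.25 = 2.1354 / 0.25 = 8.5415
A = e^8.5415 ≈ 5123 hectares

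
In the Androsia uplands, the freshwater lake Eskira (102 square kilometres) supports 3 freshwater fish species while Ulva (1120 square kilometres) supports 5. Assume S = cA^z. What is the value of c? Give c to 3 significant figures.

z = ln(S₂/S₁) / ln(A₂/A₁) = ln(5/3) / ln(1120/102) = 0.5108 / 2.3961 = 0.2132
c = S₁ / A₁^z = 3 / 102^0.2132 = 3 / 2.68 = 1.119

1.12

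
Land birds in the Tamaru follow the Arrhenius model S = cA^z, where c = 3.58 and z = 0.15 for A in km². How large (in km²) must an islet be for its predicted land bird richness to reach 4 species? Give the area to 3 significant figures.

4 = 3.58 × A^0.15  ⇒  A^0.15 = 4/3.58 = 1.117
ln A = ln(1.117) / 0.15 = 0.1109 / 0.15 = 0.7395
A = e^0.7395 ≈ 2.095 km²

2.09 km²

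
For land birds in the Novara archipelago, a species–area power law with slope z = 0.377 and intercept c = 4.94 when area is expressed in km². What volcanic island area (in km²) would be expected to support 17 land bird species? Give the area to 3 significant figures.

26.5 km²

17 = 4.94 × A^0.377  ⇒  A^0.377 = 17/4.94 = 3.441
ln A = ln(3.441) / 0.377 = 1.2358 / 0.377 = 3.2781
A = e^3.2781 ≈ 26.53 km²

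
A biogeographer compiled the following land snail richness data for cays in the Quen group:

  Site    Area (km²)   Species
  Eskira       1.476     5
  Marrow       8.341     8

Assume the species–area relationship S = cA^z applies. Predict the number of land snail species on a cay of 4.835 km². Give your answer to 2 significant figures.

z = ln(8/5) / ln(8.341/1.476) = 0.4700 / 1.7318 = 0.2714
c = 5 / 1.476^0.2714 = 5 / 1.111 = 4.499
S₃ = 4.499 × 4.835^0.2714 = 4.499 × 1.534 ≈ 6.9

6.9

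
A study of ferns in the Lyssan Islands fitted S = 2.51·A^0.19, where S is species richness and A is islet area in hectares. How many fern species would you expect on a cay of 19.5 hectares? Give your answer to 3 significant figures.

S = 2.51 × 19.5^0.19 = 2.51 × 1.758 ≈ 4.413

4.41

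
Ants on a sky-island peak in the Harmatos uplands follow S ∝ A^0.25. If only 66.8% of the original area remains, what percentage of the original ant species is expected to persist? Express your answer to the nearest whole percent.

90%

S_new/S_old = (A_new/A_old)^z = 0.668^0.25
= exp(0.25 × ln 0.668) = exp(0.25 × -0.4035) = exp(-0.1009) ≈ 0.9041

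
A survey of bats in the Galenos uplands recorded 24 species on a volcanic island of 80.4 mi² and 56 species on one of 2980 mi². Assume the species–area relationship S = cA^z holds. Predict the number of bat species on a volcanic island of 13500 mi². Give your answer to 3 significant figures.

z = ln(56/24) / ln(2980/80.4) = 0.8473 / 3.6127 = 0.2345
c = 24 / 80.4^0.2345 = 24 / 2.798 = 8.578
S₃ = 8.578 × 13500^0.2345 = 8.578 × 9.305 ≈ 79.81

79.8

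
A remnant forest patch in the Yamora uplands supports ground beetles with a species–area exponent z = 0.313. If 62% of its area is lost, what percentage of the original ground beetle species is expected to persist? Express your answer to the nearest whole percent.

S_new/S_old = (A_new/A_old)^z = 0.38^0.313
= exp(0.313 × ln 0.38) = exp(0.313 × -0.9676) = exp(-0.3029) ≈ 0.7387

74%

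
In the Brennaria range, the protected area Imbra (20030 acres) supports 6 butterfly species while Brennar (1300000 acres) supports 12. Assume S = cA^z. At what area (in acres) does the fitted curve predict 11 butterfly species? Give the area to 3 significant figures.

770000 acres

z = ln(12/6) / ln(1300000/20030) = 0.6931 / 4.1729 = 0.1661
c = 6 / 20030^0.1661 = 6 / 5.183 = 1.158
A = (11/1.158)^(1/0.1661) ⇒ ln A = ln(9.501)/0.1661 = 13.5540
A = e^13.5540 ≈ 769925 acres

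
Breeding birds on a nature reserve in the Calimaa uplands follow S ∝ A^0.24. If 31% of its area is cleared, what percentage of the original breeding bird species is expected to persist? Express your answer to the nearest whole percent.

S_new/S_old = (A_new/A_old)^z = 0.69^0.24
= exp(0.24 × ln 0.69) = exp(0.24 × -0.3711) = exp(-0.0891) ≈ 0.9148

91%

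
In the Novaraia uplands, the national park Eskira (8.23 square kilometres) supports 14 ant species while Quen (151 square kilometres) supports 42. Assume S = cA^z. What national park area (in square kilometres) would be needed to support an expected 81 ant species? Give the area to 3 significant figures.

z = ln(42/14) / ln(151/8.23) = 1.0986 / 2.9095 = 0.3776
c = 14 / 8.23^0.3776 = 14 / 2.216 = 6.317
A = (81/6.317)^(1/0.3776) ⇒ ln A = ln(12.82)/0.3776 = 6.7567
A = e^6.7567 ≈ 859.8 square kilometres

860 square kilometres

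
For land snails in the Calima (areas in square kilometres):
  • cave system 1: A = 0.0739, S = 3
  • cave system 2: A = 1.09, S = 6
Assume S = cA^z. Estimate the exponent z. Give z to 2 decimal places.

0.26

Taking logs: ln S = ln c + z ln A, so z = (ln S₂ − ln S₁)/(ln A₂ − ln A₁).
z = ln(6/3) / ln(1.09/0.0739) = ln(2) / ln(14.75) = 0.6931 / 2.6912 = 0.2576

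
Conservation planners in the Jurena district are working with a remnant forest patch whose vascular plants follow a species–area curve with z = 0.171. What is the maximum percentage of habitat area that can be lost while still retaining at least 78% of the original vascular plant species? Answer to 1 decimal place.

Need (A_new/A_old)^0.171 = 0.78, so A_new/A_old = 0.78^(1/0.171) = 0.78^5.848
ln(A_new/A_old) = ln 0.78 / 0.171 = -0.2485 / 0.171 = -1.4530
A_new/A_old = e^-1.4530 ≈ 0.2339
Fraction that can be lost = 1 − 0.2339 = 0.7661

76.6%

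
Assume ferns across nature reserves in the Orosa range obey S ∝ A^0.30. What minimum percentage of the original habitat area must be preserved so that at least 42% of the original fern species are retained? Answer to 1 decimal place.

5.5%

Need (A_new/A_old)^0.3 = 0.42, so A_new/A_old = 0.42^(1/0.3) = 0.42^3.333
ln(A_new/A_old) = ln 0.42 / 0.3 = -0.8675 / 0.3 = -2.8917
A_new/A_old = e^-2.8917 ≈ 0.05548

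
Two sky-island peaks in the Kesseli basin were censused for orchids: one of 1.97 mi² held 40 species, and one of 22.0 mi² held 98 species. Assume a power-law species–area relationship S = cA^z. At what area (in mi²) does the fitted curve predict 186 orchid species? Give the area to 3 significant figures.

z = ln(98/40) / ln(22/1.97) = 0.8961 / 2.4130 = 0.3714
c = 40 / 1.97^0.3714 = 40 / 1.286 = 31.1
A = (186/31.1)^(1/0.3714) ⇒ ln A = ln(5.981)/0.3714 = 4.8165
A = e^4.8165 ≈ 123.5 mi²

124 mi²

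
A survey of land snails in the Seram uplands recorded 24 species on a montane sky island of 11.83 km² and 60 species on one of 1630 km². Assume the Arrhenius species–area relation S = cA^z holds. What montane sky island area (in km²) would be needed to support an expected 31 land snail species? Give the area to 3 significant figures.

46.8 km²

z = ln(60/24) / ln(1630/11.83) = 0.9163 / 4.9257 = 0.1860
c = 24 / 11.83^0.1860 = 24 / 1.583 = 15.16
A = (31/15.16)^(1/0.1860) ⇒ ln A = ln(2.045)/0.1860 = 3.8465
A = e^3.8465 ≈ 46.83 km²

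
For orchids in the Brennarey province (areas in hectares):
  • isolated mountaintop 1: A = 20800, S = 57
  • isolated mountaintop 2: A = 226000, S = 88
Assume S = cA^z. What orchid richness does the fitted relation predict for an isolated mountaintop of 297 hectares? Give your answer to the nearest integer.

26

z = ln(88/57) / ln(226000/20800) = 0.4343 / 2.3856 = 0.1820
c = 57 / 20800^0.1820 = 57 / 6.111 = 9.328
S₃ = 9.328 × 297^0.1820 = 9.328 × 2.819 ≈ 26.3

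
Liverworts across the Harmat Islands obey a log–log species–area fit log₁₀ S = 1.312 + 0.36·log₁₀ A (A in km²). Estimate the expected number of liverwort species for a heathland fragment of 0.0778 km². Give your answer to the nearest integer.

8

S = 20.51 × 0.0778^0.36
ln S = ln 20.51 + 0.36 × ln 0.0778 = 3.0210 + 0.36 × -2.5536 = 2.1017
S = e^2.1017 ≈ 8.18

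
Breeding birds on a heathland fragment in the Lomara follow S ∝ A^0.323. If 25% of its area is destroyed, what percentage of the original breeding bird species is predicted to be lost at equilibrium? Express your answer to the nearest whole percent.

9%

S_new/S_old = (A_new/A_old)^z = 0.75^0.323
= exp(0.323 × ln 0.75) = exp(0.323 × -0.2877) = exp(-0.0929) ≈ 0.9113
Fraction lost = 1 − 0.9113 = 0.08873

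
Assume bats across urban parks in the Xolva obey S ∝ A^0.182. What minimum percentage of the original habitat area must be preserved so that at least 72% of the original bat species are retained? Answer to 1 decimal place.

16.4%

Need (A_new/A_old)^0.182 = 0.72, so A_new/A_old = 0.72^(1/0.182) = 0.72^5.495
ln(A_new/A_old) = ln 0.72 / 0.182 = -0.3285 / 0.182 = -1.8050
A_new/A_old = e^-1.8050 ≈ 0.1645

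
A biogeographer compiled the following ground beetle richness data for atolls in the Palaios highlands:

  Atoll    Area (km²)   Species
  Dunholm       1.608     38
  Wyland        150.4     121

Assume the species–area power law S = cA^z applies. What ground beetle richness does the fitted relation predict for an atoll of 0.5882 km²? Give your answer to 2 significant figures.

29

z = ln(121/38) / ln(150.4/1.608) = 1.1582 / 4.5383 = 0.2552
c = 38 / 1.608^0.2552 = 38 / 1.129 = 33.66
S₃ = 33.66 × 0.5882^0.2552 = 33.66 × 0.8733 ≈ 29.4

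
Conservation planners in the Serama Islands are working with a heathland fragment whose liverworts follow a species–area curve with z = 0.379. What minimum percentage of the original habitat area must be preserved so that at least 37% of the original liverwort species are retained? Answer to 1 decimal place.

7.3%

Need (A_new/A_old)^0.379 = 0.37, so A_new/A_old = 0.37^(1/0.379) = 0.37^2.639
ln(A_new/A_old) = ln 0.37 / 0.379 = -0.9943 / 0.379 = -2.6234
A_new/A_old = e^-2.6234 ≈ 0.07256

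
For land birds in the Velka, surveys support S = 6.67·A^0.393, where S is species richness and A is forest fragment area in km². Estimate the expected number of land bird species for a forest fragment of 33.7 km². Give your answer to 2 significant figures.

27

S = 6.67 × 33.7^0.393 = 6.67 × 3.984 ≈ 26.58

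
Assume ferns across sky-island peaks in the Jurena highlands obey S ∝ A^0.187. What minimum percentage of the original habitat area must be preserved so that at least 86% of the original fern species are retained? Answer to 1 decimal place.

Need (A_new/A_old)^0.187 = 0.86, so A_new/A_old = 0.86^(1/0.187) = 0.86^5.348
ln(A_new/A_old) = ln 0.86 / 0.187 = -0.1508 / 0.187 = -0.8065
A_new/A_old = e^-0.8065 ≈ 0.4464

44.6%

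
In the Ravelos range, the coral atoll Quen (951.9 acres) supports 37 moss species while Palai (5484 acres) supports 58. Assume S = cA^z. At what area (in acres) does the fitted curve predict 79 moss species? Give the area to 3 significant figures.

18300 acres

z = ln(58/37) / ln(5484/951.9) = 0.4495 / 1.7511 = 0.2567
c = 37 / 951.9^0.2567 = 37 / 5.816 = 6.362
A = (79/6.362)^(1/0.2567) ⇒ ln A = ln(12.42)/0.2567 = 9.8133
A = e^9.8133 ≈ 18276 acres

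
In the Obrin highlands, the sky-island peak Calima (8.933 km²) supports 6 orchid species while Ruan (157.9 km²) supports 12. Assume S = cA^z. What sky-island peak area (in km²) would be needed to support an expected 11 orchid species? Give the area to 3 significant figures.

110 km²

z = ln(12/6) / ln(157.9/8.933) = 0.6931 / 2.8722 = 0.2413
c = 6 / 8.933^0.2413 = 6 / 1.696 = 3.537
A = (11/3.537)^(1/0.2413) ⇒ ln A = ln(3.11)/0.2413 = 4.7014
A = e^4.7014 ≈ 110.1 km²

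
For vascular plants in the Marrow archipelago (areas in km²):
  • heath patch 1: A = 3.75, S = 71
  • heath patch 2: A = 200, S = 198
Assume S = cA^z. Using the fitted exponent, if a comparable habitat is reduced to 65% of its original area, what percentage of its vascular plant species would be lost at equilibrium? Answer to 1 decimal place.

z = ln(198/71) / ln(200/3.75) = 1.0256 / 3.9766 = 0.2579
S_new/S_old = (A_new/A_old)^z = 0.65^0.2579 = exp(0.2579 × -0.4308) = 0.8948
Fraction lost = 1 − 0.8948 = 0.1052

10.5%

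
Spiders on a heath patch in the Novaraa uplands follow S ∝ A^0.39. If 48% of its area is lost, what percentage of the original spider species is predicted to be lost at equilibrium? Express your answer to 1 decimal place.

22.5%

S_new/S_old = (A_new/A_old)^z = 0.52^0.39
= exp(0.39 × ln 0.52) = exp(0.39 × -0.6539) = exp(-0.2550) ≈ 0.7749
Fraction lost = 1 − 0.7749 = 0.2251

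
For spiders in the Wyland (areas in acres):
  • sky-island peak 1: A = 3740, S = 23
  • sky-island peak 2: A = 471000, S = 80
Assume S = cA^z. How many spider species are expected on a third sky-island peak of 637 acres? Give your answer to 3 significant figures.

z = ln(80/23) / ln(471000/3740) = 1.2465 / 4.8358 = 0.2578
c = 23 / 3740^0.2578 = 23 / 8.337 = 2.759
S₃ = 2.759 × 637^0.2578 = 2.759 × 5.282 ≈ 14.57

14.6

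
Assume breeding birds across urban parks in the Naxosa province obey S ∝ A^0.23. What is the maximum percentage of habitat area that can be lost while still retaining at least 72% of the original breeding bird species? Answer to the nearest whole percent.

76%

Need (A_new/A_old)^0.23 = 0.72, so A_new/A_old = 0.72^(1/0.23) = 0.72^4.348
ln(A_new/A_old) = ln 0.72 / 0.23 = -0.3285 / 0.23 = -1.4283
A_new/A_old = e^-1.4283 ≈ 0.2397
Fraction that can be lost = 1 − 0.2397 = 0.7603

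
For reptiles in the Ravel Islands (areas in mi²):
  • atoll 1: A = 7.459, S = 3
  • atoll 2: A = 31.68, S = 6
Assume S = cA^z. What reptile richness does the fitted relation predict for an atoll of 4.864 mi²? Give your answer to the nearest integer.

2

z = ln(6/3) / ln(31.68/7.459) = 0.6931 / 1.4463 = 0.4793
c = 3 / 7.459^0.4793 = 3 / 2.62 = 1.145
S₃ = 1.145 × 4.864^0.4793 = 1.145 × 2.134 ≈ 2.444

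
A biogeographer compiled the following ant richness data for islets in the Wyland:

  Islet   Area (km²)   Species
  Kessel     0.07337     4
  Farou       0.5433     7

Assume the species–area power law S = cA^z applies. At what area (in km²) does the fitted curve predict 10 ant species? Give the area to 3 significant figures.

1.95 km²

z = ln(7/4) / ln(0.5433/0.07337) = 0.5596 / 2.0021 = 0.2795
c = 4 / 0.07337^0.2795 = 4 / 0.4818 = 8.301
A = (10/8.301)^(1/0.2795) ⇒ ln A = ln(1.205)/0.2795 = 0.6660
A = e^0.6660 ≈ 1.946 km²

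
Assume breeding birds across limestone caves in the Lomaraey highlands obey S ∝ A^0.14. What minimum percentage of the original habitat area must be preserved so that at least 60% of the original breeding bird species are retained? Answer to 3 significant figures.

Need (A_new/A_old)^0.14 = 0.6, so A_new/A_old = 0.6^(1/0.14) = 0.6^7.143
ln(A_new/A_old) = ln 0.6 / 0.14 = -0.5108 / 0.14 = -3.6488
A_new/A_old = e^-3.6488 ≈ 0.02602

2.60%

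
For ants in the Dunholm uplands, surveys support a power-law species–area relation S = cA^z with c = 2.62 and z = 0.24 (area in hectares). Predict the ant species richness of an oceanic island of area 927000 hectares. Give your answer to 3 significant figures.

S = 2.62 × 927000^0.24 = 2.62 × 27.05 ≈ 70.86

70.9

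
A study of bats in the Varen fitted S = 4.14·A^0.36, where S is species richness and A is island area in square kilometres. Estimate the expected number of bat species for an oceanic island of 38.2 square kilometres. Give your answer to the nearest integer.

S = 4.14 × 38.2^0.36
ln S = ln 4.14 + 0.36 × ln 38.2 = 1.4207 + 0.36 × 3.6428 = 2.7321
S = e^2.7321 ≈ 15.37

15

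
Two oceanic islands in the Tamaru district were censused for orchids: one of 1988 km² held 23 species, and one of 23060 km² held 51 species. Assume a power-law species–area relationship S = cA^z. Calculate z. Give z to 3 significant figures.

Taking logs: ln S = ln c + z ln A, so z = (ln S₂ − ln S₁)/(ln A₂ − ln A₁).
z = ln(51/23) / ln(23060/1988) = ln(2.217) / ln(11.6) = 0.7963 / 2.4510 = 0.3249

0.325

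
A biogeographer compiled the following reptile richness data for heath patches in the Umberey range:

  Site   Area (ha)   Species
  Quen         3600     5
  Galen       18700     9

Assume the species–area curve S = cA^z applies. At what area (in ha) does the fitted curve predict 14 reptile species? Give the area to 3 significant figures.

64500 ha

z = ln(9/5) / ln(18700/3600) = 0.5878 / 1.6476 = 0.3568
c = 5 / 3600^0.3568 = 5 / 18.57 = 0.2693
A = (14/0.2693)^(1/0.3568) ⇒ ln A = ln(51.99)/0.3568 = 11.0748
A = e^11.0748 ≈ 64522 ha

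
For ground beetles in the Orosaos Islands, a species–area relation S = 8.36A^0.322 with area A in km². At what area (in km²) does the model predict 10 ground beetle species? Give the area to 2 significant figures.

1.7 km²

10 = 8.36 × A^0.322  ⇒  A^0.322 = 10/8.36 = 1.196
ln A = ln(1.196) / 0.322 = 0.1791 / 0.322 = 0.5563
A = e^0.5563 ≈ 1.744 km²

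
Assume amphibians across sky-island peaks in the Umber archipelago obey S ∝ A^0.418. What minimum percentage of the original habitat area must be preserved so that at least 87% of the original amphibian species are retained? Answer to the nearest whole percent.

Need (A_new/A_old)^0.418 = 0.87, so A_new/A_old = 0.87^(1/0.418) = 0.87^2.392
ln(A_new/A_old) = ln 0.87 / 0.418 = -0.1393 / 0.418 = -0.3332
A_new/A_old = e^-0.3332 ≈ 0.7167

72%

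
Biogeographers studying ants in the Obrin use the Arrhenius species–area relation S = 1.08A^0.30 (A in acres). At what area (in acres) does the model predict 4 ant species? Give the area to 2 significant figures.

79 acres

4 = 1.08 × A^0.3  ⇒  A^0.3 = 4/1.08 = 3.704
ln A = ln(3.704) / 0.3 = 1.3093 / 0.3 = 4.3644
A = e^4.3644 ≈ 78.61 acres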